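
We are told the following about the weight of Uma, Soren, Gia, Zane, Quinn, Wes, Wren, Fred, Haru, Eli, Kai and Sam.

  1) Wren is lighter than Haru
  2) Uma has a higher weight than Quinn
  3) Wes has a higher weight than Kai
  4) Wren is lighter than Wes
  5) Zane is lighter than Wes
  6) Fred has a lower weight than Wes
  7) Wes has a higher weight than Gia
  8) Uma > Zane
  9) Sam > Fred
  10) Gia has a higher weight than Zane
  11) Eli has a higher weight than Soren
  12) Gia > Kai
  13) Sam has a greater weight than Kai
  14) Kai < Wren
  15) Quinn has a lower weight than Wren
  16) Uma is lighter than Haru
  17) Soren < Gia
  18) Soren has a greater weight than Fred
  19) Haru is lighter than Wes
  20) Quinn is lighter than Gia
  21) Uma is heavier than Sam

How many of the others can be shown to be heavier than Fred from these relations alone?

7

From Fred the given relations immediately reach Soren, Sam, Wes.
From those, Eli, Uma, Gia — 6 in total.
From those, Haru — 7 in total.
No other element is forced above Fred by the given relations, so the count is 7.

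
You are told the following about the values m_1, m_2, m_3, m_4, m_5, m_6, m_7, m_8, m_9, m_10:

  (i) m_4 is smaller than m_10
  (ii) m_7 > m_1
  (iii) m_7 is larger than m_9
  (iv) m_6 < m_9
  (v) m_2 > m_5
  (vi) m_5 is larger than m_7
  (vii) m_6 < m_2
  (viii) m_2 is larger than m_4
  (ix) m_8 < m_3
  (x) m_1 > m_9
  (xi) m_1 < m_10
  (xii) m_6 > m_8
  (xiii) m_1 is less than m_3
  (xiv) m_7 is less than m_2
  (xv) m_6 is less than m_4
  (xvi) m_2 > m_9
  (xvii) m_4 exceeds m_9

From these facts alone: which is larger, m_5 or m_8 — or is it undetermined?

m_8 < m_6 and m_6 < m_9 give m_8 < m_9.
Then m_9 < m_1 extends the chain to m_1.
Then m_1 < m_7 extends the chain to m_7.
With m_7 < m_5: m_8 < m_6 < m_9 < m_1 < m_7 < m_5.
So m_5 is larger.

m_5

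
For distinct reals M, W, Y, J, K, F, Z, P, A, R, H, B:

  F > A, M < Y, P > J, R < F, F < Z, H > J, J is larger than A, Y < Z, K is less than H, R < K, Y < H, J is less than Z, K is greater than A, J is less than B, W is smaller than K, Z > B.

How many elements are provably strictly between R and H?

1

Chaining upward from R reaches: F, Z, K.
Chaining downward from H reaches: M, A, J, Y, W, K.
Strictly between R and H are those in both lists: K — 1 element.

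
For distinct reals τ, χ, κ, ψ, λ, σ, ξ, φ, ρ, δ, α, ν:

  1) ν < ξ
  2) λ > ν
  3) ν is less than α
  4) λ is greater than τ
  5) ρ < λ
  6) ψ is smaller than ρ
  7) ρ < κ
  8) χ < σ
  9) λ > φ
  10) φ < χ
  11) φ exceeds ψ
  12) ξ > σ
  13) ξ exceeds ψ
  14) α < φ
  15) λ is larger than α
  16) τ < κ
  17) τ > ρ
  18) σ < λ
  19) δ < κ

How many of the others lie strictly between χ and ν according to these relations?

2

The relations place ν below χ. An element lies strictly between them when it is forced above ν and also forced below χ.
Above ν: {α, φ, σ, λ, ξ}. Below χ: {ψ, α, φ}.
Intersection: {α, φ} — 2.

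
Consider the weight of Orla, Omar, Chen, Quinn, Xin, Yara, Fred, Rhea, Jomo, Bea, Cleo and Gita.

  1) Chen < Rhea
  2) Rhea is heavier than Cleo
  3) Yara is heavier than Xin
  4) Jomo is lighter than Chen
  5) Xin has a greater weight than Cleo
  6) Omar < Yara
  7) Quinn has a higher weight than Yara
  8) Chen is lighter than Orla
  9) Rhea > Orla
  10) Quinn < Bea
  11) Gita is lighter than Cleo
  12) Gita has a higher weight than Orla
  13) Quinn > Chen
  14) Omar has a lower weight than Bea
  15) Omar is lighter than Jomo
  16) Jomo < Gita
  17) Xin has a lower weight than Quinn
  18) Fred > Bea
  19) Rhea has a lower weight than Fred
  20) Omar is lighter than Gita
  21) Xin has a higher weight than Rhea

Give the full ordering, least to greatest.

The consecutive links are each given: Omar < Jomo; Jomo < Chen; Chen < Orla; Orla < Gita; Gita < Cleo; Cleo < Rhea; Rhea < Xin; Xin < Yara; Yara < Quinn; Quinn < Bea; Bea < Fred.

Omar < Jomo < Chen < Orla < Gita < Cleo < Rhea < Xin < Yara < Quinn < Bea < Fred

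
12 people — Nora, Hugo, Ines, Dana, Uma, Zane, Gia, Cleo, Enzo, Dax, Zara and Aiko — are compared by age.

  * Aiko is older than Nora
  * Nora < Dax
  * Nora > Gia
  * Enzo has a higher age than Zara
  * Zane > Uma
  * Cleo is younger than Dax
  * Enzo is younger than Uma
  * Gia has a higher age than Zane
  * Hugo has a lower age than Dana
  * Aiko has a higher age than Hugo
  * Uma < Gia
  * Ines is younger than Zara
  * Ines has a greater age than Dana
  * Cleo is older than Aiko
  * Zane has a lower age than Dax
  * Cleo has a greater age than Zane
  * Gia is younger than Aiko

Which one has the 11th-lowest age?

Chaining the given pairs: Hugo < Dana < Ines < Zara < Enzo < Uma < Zane < Gia < Nora < Aiko < Cleo < Dax.
Counting 11 from the smallest end gives Cleo.

Cleo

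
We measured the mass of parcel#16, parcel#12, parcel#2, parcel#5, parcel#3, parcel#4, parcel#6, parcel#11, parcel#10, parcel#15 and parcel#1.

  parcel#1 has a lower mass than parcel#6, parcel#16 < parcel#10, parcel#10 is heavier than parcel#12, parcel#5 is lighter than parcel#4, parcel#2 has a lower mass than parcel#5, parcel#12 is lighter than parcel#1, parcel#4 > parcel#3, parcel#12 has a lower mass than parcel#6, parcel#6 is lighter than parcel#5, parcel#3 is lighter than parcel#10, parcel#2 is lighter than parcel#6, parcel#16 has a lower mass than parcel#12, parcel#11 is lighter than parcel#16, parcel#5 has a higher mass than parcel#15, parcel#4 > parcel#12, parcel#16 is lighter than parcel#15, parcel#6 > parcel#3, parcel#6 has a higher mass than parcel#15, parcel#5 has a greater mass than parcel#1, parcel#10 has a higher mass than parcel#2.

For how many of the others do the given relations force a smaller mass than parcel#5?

From parcel#5 the given relations immediately reach parcel#2, parcel#15, parcel#1, parcel#6.
From those, parcel#3, parcel#16, parcel#12 — 7 in total.
From those, parcel#11 — 8 in total.
No other element is forced below parcel#5 by the given relations, so the count is 8.

8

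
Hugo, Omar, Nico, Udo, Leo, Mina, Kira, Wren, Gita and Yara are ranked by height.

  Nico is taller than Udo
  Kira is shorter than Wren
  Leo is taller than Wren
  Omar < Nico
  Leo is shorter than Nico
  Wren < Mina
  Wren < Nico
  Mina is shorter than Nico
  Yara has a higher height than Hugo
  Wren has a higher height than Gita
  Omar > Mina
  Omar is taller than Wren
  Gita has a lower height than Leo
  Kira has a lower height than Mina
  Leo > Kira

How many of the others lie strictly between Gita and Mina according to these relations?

1

The relations place Gita below Mina. An element lies strictly between them when it is forced above Gita and also forced below Mina.
Above Gita: {Wren, Leo, Omar, Nico}. Below Mina: {Kira, Wren}.
Intersection: {Wren} — 1.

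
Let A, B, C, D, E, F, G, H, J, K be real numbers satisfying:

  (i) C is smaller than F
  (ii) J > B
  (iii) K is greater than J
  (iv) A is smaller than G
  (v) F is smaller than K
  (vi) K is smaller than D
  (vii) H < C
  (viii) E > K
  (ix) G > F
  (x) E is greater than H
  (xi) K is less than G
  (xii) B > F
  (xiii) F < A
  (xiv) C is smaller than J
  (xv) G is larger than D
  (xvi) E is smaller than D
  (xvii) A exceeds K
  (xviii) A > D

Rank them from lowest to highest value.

H < C < F < B < J < K < E < D < A < G

Nothing is placed below H, so it is least; from there H < C; C < F; F < B; B < J; J < K; K < E; E < D; D < A; A < G, each given directly.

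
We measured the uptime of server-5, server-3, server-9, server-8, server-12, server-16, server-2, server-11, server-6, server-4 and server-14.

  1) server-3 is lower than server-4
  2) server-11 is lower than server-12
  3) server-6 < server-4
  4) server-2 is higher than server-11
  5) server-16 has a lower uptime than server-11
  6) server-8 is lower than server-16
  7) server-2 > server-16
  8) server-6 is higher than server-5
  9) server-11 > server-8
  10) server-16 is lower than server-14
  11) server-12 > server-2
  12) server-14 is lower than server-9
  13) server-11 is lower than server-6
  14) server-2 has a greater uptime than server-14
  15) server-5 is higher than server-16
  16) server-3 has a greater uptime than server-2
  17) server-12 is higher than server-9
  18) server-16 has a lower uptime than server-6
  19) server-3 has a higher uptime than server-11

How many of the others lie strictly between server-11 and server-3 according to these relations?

1

Chaining upward from server-11 reaches: server-2, server-6, server-4, server-12.
Chaining downward from server-3 reaches: server-8, server-16, server-14, server-2.
Strictly between server-11 and server-3 are those in both lists: server-2 — 1 element.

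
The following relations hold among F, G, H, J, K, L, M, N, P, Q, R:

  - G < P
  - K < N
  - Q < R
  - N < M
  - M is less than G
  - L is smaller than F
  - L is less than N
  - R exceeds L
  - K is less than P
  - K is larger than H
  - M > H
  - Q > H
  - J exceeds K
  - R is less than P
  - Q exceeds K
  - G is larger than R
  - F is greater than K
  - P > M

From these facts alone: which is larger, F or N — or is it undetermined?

undetermined

Following every chain through N: above N we get M, G, P; below N we get L, H, K.
F is not reached, and no chain runs the other way from F to N.
So the given relations leave the order of N and F undetermined.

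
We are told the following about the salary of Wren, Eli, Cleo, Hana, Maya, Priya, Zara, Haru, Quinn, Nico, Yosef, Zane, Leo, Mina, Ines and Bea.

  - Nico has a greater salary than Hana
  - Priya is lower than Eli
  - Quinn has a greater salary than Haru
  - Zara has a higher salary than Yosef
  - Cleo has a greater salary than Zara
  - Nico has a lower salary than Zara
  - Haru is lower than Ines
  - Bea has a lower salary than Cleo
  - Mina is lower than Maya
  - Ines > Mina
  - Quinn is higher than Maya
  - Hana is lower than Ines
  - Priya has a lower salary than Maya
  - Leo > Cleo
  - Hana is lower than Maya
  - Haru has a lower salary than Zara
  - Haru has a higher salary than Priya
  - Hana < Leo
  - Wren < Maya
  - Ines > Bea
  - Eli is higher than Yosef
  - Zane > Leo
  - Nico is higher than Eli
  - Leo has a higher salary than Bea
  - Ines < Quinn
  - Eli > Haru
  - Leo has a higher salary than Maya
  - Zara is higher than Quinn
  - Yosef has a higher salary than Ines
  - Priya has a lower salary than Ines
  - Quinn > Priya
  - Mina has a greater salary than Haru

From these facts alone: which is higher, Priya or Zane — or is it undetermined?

Zane

The relevant relations are Priya < Haru; Haru < Mina; Mina < Ines; Ines < Yosef; Yosef < Eli; Eli < Nico; Nico < Zara; Zara < Cleo; Cleo < Leo; Leo < Zane.
Together: Priya < Haru < Mina < Ines < Yosef < Eli < Nico < Zara < Cleo < Leo < Zane.
So Zane is higher.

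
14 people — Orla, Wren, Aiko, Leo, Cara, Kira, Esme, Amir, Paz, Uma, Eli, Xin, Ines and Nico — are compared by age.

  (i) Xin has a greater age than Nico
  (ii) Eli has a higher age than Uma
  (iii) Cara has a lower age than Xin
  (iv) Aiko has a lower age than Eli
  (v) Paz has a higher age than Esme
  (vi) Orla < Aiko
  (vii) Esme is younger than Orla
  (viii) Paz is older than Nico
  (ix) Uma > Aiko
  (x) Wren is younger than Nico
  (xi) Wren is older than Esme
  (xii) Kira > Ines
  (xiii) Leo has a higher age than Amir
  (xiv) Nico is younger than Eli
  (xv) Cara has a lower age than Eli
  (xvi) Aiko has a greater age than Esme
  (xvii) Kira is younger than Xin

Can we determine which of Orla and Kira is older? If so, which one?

undetermined

Following every chain through Orla: above Orla we get Aiko, Uma, Eli; below Orla we get Esme.
Kira is not reached, and no chain runs the other way from Kira to Orla.
So the given relations leave the order of Orla and Kira undetermined.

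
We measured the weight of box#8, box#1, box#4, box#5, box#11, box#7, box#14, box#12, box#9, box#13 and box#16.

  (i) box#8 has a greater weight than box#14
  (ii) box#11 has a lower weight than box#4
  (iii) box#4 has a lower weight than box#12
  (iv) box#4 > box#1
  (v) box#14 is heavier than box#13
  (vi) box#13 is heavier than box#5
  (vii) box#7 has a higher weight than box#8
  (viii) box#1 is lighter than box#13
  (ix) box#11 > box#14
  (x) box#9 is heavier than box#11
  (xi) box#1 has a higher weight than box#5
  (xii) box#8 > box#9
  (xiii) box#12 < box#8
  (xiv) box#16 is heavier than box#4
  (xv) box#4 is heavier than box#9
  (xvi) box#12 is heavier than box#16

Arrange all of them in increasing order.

The consecutive links are each given: box#5 < box#1; box#1 < box#13; box#13 < box#14; box#14 < box#11; box#11 < box#9; box#9 < box#4; box#4 < box#16; box#16 < box#12; box#12 < box#8; box#8 < box#7.

box#5 < box#1 < box#13 < box#14 < box#11 < box#9 < box#4 < box#16 < box#12 < box#8 < box#7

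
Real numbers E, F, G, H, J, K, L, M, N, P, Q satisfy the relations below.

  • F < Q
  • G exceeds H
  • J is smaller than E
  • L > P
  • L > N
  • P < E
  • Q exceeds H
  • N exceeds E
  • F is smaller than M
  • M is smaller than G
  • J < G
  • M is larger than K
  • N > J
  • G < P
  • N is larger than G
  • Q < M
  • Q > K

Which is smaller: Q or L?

Chaining the given relations: Q < M < G < P < E < N < L.
So Q < L; Q is the smaller of the two.

Q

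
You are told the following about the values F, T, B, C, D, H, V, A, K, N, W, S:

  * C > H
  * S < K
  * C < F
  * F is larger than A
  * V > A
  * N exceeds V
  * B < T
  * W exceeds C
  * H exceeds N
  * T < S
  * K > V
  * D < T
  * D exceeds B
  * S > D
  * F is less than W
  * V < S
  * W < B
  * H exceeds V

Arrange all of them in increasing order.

Nothing is placed below A, so it is least; from there A < V; V < N; N < H; H < C; C < F; F < W; W < B; B < D; D < T; T < S; S < K, each given directly.

A < V < N < H < C < F < W < B < D < T < S < K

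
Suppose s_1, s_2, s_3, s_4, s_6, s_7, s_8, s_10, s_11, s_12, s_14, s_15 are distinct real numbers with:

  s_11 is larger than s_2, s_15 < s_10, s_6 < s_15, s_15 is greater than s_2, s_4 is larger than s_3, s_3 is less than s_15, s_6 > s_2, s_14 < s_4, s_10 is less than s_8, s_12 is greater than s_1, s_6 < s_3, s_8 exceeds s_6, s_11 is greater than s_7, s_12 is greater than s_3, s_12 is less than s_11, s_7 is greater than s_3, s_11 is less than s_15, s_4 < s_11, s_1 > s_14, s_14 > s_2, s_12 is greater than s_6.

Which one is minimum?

Chaining upward from s_2: directly above it, s_14, s_6, s_11, s_15; then s_1, s_3, s_4, s_12, s_10, s_8; then s_7.
That covers every other element, and nothing is given below s_2, so s_2 is the minimum.

s_2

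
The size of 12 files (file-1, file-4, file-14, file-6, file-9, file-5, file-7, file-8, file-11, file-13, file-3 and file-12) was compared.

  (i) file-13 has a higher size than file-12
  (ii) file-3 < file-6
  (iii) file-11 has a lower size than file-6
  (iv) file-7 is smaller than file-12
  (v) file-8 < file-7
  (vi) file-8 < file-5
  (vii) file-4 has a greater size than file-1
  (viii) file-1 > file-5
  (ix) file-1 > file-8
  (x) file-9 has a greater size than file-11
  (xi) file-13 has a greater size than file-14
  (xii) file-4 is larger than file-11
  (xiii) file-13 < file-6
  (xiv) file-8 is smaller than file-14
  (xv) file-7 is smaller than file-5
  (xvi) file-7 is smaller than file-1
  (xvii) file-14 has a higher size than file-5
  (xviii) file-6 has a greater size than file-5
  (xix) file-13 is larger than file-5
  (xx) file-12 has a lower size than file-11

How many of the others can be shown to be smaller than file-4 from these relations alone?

Directly below file-4: file-11, file-1.
One step further: file-8, file-7, file-12, file-5 (6 so far).
No other element is forced below file-4 by the given relations, so the count is 6.

6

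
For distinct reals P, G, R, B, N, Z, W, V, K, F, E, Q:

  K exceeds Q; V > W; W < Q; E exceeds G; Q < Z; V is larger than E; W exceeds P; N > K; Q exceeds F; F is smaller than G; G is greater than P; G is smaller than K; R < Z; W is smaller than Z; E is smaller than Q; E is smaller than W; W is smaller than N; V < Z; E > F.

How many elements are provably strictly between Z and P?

5

The relations place P below Z. An element lies strictly between them when it is forced above P and also forced below Z.
Above P: {G, E, W, V, Q, K, N}. Below Z: {F, G, R, E, W, V, Q}.
Intersection: {G, E, W, V, Q} — 5.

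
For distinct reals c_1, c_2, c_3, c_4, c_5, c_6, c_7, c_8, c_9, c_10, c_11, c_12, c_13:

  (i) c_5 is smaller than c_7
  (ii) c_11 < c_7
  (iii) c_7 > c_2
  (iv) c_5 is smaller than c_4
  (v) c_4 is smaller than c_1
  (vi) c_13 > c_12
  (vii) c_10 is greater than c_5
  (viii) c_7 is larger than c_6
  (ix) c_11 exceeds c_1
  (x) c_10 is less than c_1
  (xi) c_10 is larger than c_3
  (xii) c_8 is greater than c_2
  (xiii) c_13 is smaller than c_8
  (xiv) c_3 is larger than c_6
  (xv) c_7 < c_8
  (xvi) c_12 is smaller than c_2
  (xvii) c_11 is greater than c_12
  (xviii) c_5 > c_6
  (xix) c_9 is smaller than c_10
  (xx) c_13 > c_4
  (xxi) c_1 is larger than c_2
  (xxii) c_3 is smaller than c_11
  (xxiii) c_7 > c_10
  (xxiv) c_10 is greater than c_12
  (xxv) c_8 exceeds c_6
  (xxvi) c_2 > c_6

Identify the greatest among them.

c_6 is not greatest since c_6 < c_7; c_5 is not greatest since c_5 < c_10; c_4 is not greatest since c_4 < c_13; c_3 is not greatest since c_3 < c_11; c_9 is not greatest since c_9 < c_10; c_12 is not greatest since c_12 < c_2; c_10 is not greatest since c_10 < c_7; c_2 is not greatest since c_2 < c_1; c_13 is not greatest since c_13 < c_8; c_1 is not greatest since c_1 < c_11; c_11 is not greatest since c_11 < c_7; c_7 is not greatest since c_7 < c_8.
Only c_8 has nothing above it, so c_8 is the greatest.

c_8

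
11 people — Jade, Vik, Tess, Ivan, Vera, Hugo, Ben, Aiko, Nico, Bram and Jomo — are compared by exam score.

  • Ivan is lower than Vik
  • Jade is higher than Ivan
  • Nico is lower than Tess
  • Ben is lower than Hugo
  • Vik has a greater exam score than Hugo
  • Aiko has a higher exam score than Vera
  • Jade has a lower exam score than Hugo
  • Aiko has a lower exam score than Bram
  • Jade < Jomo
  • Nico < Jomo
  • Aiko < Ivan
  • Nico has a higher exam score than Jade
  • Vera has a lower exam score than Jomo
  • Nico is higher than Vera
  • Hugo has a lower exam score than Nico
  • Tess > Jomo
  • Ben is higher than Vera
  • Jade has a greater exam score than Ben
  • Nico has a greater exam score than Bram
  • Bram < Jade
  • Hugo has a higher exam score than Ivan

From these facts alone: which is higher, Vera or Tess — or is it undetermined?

The relevant relations are Vera < Aiko; Aiko < Ivan; Ivan < Hugo; Hugo < Nico; Nico < Jomo; Jomo < Tess.
Together: Vera < Aiko < Ivan < Hugo < Nico < Jomo < Tess.
So Tess is higher.

Tess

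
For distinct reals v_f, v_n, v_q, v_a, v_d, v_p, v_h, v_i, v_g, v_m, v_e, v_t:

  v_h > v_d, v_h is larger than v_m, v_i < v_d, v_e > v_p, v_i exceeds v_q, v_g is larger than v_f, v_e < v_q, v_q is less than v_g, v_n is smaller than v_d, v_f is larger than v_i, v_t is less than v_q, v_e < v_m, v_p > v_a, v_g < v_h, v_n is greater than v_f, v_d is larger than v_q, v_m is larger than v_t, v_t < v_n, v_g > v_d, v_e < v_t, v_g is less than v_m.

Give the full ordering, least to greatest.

v_a < v_p < v_e < v_t < v_q < v_i < v_f < v_n < v_d < v_g < v_m < v_h

The consecutive links are each given: v_a < v_p; v_p < v_e; v_e < v_t; v_t < v_q; v_q < v_i; v_i < v_f; v_f < v_n; v_n < v_d; v_d < v_g; v_g < v_m; v_m < v_h.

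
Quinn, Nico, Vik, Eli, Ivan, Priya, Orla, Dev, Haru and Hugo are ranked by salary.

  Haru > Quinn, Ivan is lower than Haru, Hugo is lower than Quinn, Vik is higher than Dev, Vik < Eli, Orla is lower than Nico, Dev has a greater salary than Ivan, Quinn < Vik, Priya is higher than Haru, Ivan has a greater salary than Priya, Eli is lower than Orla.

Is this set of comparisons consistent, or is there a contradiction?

inconsistent

We have Ivan < Haru stated directly, yet also Haru < Priya < Ivan by chaining the others — so Haru < Ivan. Contradiction.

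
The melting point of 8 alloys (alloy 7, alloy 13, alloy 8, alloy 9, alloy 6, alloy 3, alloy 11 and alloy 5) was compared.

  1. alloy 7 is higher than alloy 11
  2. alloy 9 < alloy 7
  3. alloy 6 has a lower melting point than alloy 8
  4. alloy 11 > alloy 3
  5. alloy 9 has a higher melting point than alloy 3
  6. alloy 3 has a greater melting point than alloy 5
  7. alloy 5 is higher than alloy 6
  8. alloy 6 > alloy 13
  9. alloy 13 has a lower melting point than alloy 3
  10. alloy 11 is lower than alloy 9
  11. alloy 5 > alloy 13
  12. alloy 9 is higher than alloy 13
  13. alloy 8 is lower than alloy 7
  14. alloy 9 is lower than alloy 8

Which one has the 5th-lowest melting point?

alloy 11

Chaining the given pairs: alloy 13 < alloy 6 < alloy 5 < alloy 3 < alloy 11 < alloy 9 < alloy 8 < alloy 7.
The 5th smallest is alloy 11.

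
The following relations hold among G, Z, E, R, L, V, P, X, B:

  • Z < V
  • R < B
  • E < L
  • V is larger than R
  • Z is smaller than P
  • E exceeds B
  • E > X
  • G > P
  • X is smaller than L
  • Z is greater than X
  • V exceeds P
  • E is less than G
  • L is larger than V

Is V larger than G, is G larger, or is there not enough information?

Following every chain through V: above V we get L; below V we get X, R, Z, P.
G is not reached, and no chain runs the other way from G to V.
So the given relations leave the order of V and G undetermined.

undetermined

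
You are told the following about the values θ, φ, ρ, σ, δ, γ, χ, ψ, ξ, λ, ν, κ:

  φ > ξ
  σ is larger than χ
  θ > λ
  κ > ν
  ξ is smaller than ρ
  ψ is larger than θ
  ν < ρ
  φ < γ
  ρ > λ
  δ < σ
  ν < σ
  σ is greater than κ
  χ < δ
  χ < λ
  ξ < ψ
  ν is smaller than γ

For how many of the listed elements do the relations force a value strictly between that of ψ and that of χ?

2

Chaining upward from χ reaches: λ, θ, ρ, δ, σ.
Chaining downward from ψ reaches: ξ, λ, θ.
Strictly between χ and ψ are those in both lists: λ, θ — 2 elements.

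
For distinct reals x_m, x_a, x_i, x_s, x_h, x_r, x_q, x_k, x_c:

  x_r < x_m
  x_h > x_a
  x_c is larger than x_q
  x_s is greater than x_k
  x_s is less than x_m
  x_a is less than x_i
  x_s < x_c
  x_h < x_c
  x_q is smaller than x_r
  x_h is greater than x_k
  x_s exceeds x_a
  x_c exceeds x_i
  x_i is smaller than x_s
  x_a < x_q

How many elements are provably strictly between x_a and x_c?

The relations place x_a below x_c. An element lies strictly between them when it is forced above x_a and also forced below x_c.
Above x_a: {x_i, x_s, x_q, x_r, x_h, x_m}. Below x_c: {x_k, x_i, x_s, x_q, x_h}.
Intersection: {x_i, x_s, x_q, x_h} — 4.

4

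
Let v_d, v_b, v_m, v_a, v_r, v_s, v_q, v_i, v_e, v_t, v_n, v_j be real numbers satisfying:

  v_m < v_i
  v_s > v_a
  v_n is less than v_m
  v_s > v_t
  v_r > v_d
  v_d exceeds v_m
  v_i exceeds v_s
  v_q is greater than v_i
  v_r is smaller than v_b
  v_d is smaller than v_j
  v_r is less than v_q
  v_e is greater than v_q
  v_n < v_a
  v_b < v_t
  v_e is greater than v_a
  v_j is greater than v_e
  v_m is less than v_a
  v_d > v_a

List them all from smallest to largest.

v_n < v_m < v_a < v_d < v_r < v_b < v_t < v_s < v_i < v_q < v_e < v_j

Nothing is placed below v_n, so it is least; from there v_n < v_m; v_m < v_a; v_a < v_d; v_d < v_r; v_r < v_b; v_b < v_t; v_t < v_s; v_s < v_i; v_i < v_q; v_q < v_e; v_e < v_j, each given directly.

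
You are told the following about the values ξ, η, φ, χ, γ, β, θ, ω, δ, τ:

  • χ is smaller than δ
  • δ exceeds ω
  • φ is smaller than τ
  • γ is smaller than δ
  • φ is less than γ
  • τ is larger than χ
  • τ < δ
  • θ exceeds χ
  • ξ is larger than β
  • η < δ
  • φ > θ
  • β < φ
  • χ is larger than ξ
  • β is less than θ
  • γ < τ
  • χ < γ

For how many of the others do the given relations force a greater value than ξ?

6

Directly above ξ: χ.
One step further: θ, γ, τ, δ (5 so far).
One step further: φ (6 so far).
No other element is forced above ξ by the given relations, so the count is 6.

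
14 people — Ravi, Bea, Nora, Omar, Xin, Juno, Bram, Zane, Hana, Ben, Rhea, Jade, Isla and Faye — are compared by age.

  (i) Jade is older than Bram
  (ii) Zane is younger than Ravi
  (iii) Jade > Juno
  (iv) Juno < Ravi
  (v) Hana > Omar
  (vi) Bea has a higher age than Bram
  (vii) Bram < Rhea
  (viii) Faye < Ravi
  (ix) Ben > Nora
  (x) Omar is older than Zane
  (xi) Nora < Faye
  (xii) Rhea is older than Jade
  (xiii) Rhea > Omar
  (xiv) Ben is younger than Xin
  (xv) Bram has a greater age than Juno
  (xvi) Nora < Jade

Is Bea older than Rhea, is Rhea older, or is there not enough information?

undetermined

Following every chain through Bea: below Bea we get Juno, Bram.
Rhea is not reached, and no chain runs the other way from Rhea to Bea.
So the given relations leave the order of Bea and Rhea undetermined.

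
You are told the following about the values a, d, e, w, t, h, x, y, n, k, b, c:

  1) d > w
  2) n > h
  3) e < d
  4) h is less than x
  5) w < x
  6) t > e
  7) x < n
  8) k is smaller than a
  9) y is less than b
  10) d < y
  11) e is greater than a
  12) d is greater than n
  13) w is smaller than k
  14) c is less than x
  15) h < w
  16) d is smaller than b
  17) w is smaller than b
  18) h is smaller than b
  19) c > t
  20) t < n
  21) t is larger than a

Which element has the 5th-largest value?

Piecing the relations together gives one ordering: h < w < k < a < e < t < c < x < n < d < y < b.
Counting 5 from the largest end gives x.

x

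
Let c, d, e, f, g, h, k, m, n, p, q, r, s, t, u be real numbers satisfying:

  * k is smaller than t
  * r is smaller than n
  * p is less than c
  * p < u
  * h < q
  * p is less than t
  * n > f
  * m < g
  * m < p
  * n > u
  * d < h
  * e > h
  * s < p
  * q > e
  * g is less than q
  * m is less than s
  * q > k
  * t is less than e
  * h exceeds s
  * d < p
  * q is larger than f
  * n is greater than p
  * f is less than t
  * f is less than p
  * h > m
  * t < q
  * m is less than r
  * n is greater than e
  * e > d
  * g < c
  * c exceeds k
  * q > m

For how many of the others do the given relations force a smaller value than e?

The elements the relations force below e are m, f, d, k, s, h, p, t — no chain reaches any other.
That is 8.

8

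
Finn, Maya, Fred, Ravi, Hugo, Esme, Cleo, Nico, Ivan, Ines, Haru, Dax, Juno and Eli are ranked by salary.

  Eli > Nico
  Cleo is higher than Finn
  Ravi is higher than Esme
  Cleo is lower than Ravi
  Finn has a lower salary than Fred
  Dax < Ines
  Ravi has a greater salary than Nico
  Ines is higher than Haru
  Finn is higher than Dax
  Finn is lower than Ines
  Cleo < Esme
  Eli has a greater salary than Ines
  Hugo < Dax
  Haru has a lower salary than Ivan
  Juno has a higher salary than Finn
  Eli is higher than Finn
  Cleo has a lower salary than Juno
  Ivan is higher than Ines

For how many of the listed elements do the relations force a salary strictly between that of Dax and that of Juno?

The relations place Dax below Juno. An element lies strictly between them when it is forced above Dax and also forced below Juno.
Above Dax: {Finn, Fred, Ines, Cleo, Esme, Ivan, Eli, Ravi}. Below Juno: {Hugo, Finn, Cleo}.
Intersection: {Finn, Cleo} — 2.

2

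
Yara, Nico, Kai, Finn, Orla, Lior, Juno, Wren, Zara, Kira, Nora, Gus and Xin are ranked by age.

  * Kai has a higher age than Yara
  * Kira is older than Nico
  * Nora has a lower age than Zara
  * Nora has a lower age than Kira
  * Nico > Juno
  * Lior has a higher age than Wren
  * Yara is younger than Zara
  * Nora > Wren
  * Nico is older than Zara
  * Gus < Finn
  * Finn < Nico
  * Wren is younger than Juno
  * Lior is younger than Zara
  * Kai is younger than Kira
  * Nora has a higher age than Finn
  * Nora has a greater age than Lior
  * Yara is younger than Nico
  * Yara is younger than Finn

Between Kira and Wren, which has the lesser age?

Wren

Wren < Lior and Lior < Nora give Wren < Nora.
Then Nora < Zara extends the chain to Zara.
With Zara < Nico: Wren < Lior < Nora < Zara < Nico.
Then Nico < Kira extends the chain to Kira.
So Wren < Kira; Wren is the younger of the two.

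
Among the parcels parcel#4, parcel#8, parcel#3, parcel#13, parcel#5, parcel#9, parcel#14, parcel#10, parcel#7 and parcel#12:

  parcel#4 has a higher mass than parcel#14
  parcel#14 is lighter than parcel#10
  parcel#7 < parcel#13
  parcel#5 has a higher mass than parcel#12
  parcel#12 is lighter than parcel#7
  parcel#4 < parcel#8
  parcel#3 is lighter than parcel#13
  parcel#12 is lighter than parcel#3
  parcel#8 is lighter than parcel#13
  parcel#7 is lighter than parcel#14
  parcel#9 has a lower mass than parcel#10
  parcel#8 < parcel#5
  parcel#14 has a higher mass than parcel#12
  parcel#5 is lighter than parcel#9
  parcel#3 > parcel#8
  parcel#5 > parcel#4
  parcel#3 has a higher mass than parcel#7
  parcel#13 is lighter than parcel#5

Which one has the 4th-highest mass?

parcel#13

The consecutive relations fix a unique order: parcel#12 < parcel#7 < parcel#14 < parcel#4 < parcel#8 < parcel#3 < parcel#13 < parcel#5 < parcel#9 < parcel#10.
Counting 4 from the largest end gives parcel#13.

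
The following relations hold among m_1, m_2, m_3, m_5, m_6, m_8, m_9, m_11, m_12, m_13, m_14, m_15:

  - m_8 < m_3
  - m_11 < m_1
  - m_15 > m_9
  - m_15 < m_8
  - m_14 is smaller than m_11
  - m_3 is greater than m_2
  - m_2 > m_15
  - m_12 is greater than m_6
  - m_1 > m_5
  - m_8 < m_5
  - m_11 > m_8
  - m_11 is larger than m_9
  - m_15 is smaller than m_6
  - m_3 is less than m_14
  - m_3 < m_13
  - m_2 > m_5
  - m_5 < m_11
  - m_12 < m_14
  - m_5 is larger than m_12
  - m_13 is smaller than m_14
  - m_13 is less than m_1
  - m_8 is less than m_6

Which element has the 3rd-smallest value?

m_8

Piecing the relations together gives one ordering: m_9 < m_15 < m_8 < m_6 < m_12 < m_5 < m_2 < m_3 < m_13 < m_14 < m_11 < m_1.
Counting 3 from the smallest end gives m_8.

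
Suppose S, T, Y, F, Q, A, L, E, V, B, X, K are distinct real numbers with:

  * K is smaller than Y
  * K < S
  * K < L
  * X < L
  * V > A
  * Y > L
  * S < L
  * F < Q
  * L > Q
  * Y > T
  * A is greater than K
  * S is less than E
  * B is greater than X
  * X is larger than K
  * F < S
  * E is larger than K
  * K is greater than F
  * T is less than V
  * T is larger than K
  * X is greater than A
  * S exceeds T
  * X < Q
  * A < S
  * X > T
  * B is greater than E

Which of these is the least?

K is not least since F < K; T is not least since K < T; A is not least since K < A; S is not least since A < S; X is not least since T < X; E is not least since S < E; Q is not least since X < Q; B is not least since E < B; V is not least since A < V; L is not least since X < L; Y is not least since T < Y.
Only F has nothing below it, so F is the least.

F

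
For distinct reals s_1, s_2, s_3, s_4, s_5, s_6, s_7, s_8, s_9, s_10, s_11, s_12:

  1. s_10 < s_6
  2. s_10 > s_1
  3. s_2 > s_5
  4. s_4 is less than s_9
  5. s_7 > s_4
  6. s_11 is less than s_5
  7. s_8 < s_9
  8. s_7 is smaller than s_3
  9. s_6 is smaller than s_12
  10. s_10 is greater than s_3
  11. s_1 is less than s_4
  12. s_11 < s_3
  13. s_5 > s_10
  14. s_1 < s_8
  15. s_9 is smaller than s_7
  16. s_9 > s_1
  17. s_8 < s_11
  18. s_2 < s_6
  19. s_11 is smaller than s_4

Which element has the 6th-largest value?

s_3

Piecing the relations together gives one ordering: s_1 < s_8 < s_11 < s_4 < s_9 < s_7 < s_3 < s_10 < s_5 < s_2 < s_6 < s_12.
Counting 6 from the largest end gives s_3.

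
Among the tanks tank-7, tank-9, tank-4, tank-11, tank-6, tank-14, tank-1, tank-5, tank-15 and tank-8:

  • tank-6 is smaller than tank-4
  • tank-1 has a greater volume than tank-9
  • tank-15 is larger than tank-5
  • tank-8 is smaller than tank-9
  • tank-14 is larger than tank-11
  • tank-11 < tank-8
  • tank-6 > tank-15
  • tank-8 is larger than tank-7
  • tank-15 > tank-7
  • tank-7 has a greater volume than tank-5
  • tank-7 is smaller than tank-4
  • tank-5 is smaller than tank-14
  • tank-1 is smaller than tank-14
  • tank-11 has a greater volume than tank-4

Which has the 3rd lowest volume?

tank-15

The consecutive relations fix a unique order: tank-5 < tank-7 < tank-15 < tank-6 < tank-4 < tank-11 < tank-8 < tank-9 < tank-1 < tank-14.
The 3rd smallest is tank-15.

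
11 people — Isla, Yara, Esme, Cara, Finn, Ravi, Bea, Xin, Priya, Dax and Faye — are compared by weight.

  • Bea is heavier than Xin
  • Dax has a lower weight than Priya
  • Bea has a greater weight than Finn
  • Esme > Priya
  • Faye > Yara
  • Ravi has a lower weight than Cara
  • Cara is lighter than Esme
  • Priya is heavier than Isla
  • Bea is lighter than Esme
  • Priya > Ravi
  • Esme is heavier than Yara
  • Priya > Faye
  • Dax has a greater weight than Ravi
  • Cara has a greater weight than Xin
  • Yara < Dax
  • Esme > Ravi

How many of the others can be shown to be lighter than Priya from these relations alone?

The elements the relations force below Priya are Isla, Ravi, Yara, Faye, Dax — no chain reaches any other.
That is 5.

5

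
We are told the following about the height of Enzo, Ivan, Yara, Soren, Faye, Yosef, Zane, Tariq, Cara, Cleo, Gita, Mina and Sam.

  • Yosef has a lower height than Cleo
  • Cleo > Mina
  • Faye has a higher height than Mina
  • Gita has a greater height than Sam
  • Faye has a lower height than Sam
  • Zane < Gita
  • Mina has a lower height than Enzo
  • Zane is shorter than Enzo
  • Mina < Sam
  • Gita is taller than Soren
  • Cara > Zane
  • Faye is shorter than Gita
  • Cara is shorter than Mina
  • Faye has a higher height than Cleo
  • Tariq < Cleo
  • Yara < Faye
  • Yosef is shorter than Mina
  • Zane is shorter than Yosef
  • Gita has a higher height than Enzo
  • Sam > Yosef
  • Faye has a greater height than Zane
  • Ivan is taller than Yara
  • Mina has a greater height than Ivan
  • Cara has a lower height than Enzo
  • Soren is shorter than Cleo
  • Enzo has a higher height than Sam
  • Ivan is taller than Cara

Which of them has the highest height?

Gita

Chaining downward from Gita: directly below it, Zane, Soren, Faye, Sam, Enzo; then Yosef, Cara, Yara, Mina, Cleo; then Tariq, Ivan.
That covers every other element, and nothing is given above Gita, so Gita is the highest height.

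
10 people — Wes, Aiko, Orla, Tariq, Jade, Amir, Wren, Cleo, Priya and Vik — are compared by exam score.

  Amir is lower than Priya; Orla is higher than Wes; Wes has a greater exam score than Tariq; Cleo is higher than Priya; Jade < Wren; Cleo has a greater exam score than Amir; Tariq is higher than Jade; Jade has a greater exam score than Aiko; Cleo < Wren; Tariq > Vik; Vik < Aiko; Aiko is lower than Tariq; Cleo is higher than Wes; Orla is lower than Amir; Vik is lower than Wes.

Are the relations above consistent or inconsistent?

consistent

Every relation is compatible with Vik < Aiko < Jade < Tariq < Wes < Orla < Amir < Priya < Cleo < Wren; the set is consistent.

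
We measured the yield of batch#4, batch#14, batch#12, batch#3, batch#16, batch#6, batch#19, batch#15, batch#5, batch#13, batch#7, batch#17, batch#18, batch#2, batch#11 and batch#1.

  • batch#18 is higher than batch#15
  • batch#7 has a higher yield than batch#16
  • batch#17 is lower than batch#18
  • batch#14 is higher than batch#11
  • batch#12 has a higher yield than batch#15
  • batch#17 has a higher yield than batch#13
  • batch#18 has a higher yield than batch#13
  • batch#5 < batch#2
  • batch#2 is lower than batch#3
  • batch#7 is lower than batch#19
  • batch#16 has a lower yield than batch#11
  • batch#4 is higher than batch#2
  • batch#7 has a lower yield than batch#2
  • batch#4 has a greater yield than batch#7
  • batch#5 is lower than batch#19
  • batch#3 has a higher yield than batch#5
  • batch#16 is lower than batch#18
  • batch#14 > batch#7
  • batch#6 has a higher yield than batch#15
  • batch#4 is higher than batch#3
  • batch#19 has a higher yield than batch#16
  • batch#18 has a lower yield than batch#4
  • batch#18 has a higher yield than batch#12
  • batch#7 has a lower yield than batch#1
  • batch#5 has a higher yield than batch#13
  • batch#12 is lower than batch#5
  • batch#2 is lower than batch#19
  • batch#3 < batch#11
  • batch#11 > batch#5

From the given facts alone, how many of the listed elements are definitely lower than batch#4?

The elements the relations force below batch#4 are batch#16, batch#7, batch#15, batch#12, batch#13, batch#5, batch#2, batch#17, batch#18, batch#3 — no chain reaches any other.
That is 10.

10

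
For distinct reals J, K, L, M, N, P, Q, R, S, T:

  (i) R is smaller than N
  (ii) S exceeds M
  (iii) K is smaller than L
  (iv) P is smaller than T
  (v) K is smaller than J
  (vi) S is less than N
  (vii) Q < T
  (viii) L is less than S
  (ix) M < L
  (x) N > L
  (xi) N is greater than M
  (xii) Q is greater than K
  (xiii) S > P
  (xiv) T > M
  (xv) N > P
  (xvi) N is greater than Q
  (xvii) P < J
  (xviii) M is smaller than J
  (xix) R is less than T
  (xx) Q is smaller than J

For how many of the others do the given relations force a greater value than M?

The elements the relations force above M are L, S, J, N, T — no chain reaches any other.
That is 5.

5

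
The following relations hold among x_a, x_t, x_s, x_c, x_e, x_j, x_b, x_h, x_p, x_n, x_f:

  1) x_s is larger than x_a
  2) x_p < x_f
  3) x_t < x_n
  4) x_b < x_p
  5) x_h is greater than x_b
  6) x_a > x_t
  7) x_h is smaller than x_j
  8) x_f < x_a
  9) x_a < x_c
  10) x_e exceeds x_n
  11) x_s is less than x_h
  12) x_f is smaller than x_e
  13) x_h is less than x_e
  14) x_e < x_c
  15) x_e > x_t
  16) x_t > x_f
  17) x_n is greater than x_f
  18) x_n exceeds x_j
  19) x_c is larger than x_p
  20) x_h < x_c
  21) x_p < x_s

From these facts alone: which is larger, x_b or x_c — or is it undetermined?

x_b < x_p and x_p < x_f give x_b < x_f.
Then x_f < x_t extends the chain to x_t.
Then x_t < x_a extends the chain to x_a.
Then x_a < x_s extends the chain to x_s.
With x_s < x_h: x_b < x_p < x_f < x_t < x_a < x_s < x_h.
With x_h < x_j: x_b < x_p < x_f < x_t < x_a < x_s < x_h < x_j.
Then x_j < x_n extends the chain to x_n.
Then x_n < x_e extends the chain to x_e.
Then x_e < x_c extends the chain to x_c.
So x_c is larger.

x_c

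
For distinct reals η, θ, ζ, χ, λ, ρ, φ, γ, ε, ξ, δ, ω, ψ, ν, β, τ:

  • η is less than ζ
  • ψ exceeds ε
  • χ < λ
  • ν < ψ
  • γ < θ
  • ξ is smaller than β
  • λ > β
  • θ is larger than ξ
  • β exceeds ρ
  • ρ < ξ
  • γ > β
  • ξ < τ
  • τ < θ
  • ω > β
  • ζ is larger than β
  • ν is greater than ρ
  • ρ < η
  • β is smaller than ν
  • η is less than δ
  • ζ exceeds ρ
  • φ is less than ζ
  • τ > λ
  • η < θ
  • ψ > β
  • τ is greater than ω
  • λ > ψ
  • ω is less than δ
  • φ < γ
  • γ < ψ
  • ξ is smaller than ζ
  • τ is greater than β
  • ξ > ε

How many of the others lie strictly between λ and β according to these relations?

3

The relations place β below λ. An element lies strictly between them when it is forced above β and also forced below λ.
Above β: {ν, ω, ζ, γ, ψ, τ, θ, δ}. Below λ: {χ, ρ, ε, ξ, ν, φ, γ, ψ}.
Intersection: {ν, γ, ψ} — 3.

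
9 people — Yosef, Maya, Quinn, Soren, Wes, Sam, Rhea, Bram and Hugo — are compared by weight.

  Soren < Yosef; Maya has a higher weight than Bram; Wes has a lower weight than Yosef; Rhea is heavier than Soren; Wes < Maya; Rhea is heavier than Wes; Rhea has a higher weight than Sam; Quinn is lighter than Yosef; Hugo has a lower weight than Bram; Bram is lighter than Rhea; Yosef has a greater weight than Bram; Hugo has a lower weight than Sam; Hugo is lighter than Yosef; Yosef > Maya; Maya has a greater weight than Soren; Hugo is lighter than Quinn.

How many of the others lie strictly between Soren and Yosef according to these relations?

1

The relations place Soren below Yosef. An element lies strictly between them when it is forced above Soren and also forced below Yosef.
Above Soren: {Rhea, Maya}. Below Yosef: {Hugo, Bram, Wes, Maya, Quinn}.
Intersection: {Maya} — 1.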